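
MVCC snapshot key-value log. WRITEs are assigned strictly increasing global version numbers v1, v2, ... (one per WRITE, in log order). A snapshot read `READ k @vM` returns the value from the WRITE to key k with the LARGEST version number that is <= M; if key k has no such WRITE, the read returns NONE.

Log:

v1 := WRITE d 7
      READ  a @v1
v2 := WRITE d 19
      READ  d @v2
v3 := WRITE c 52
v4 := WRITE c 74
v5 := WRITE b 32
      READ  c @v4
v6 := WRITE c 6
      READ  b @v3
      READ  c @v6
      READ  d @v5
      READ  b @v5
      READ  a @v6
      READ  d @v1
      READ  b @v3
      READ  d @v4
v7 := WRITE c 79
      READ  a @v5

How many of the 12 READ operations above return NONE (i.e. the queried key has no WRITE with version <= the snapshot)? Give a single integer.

Answer: 5

Derivation:
v1: WRITE d=7  (d history now [(1, 7)])
READ a @v1: history=[] -> no version <= 1 -> NONE
v2: WRITE d=19  (d history now [(1, 7), (2, 19)])
READ d @v2: history=[(1, 7), (2, 19)] -> pick v2 -> 19
v3: WRITE c=52  (c history now [(3, 52)])
v4: WRITE c=74  (c history now [(3, 52), (4, 74)])
v5: WRITE b=32  (b history now [(5, 32)])
READ c @v4: history=[(3, 52), (4, 74)] -> pick v4 -> 74
v6: WRITE c=6  (c history now [(3, 52), (4, 74), (6, 6)])
READ b @v3: history=[(5, 32)] -> no version <= 3 -> NONE
READ c @v6: history=[(3, 52), (4, 74), (6, 6)] -> pick v6 -> 6
READ d @v5: history=[(1, 7), (2, 19)] -> pick v2 -> 19
READ b @v5: history=[(5, 32)] -> pick v5 -> 32
READ a @v6: history=[] -> no version <= 6 -> NONE
READ d @v1: history=[(1, 7), (2, 19)] -> pick v1 -> 7
READ b @v3: history=[(5, 32)] -> no version <= 3 -> NONE
READ d @v4: history=[(1, 7), (2, 19)] -> pick v2 -> 19
v7: WRITE c=79  (c history now [(3, 52), (4, 74), (6, 6), (7, 79)])
READ a @v5: history=[] -> no version <= 5 -> NONE
Read results in order: ['NONE', '19', '74', 'NONE', '6', '19', '32', 'NONE', '7', 'NONE', '19', 'NONE']
NONE count = 5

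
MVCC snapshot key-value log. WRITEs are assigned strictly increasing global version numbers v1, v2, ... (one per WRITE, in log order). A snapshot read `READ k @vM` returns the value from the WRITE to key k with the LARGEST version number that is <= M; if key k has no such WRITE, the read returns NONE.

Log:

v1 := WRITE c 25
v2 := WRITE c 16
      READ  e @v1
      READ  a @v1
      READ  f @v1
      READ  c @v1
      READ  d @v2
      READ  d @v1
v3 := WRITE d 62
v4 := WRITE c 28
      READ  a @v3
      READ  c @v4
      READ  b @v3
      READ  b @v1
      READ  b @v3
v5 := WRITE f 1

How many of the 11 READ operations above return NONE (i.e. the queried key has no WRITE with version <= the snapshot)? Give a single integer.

v1: WRITE c=25  (c history now [(1, 25)])
v2: WRITE c=16  (c history now [(1, 25), (2, 16)])
READ e @v1: history=[] -> no version <= 1 -> NONE
READ a @v1: history=[] -> no version <= 1 -> NONE
READ f @v1: history=[] -> no version <= 1 -> NONE
READ c @v1: history=[(1, 25), (2, 16)] -> pick v1 -> 25
READ d @v2: history=[] -> no version <= 2 -> NONE
READ d @v1: history=[] -> no version <= 1 -> NONE
v3: WRITE d=62  (d history now [(3, 62)])
v4: WRITE c=28  (c history now [(1, 25), (2, 16), (4, 28)])
READ a @v3: history=[] -> no version <= 3 -> NONE
READ c @v4: history=[(1, 25), (2, 16), (4, 28)] -> pick v4 -> 28
READ b @v3: history=[] -> no version <= 3 -> NONE
READ b @v1: history=[] -> no version <= 1 -> NONE
READ b @v3: history=[] -> no version <= 3 -> NONE
v5: WRITE f=1  (f history now [(5, 1)])
Read results in order: ['NONE', 'NONE', 'NONE', '25', 'NONE', 'NONE', 'NONE', '28', 'NONE', 'NONE', 'NONE']
NONE count = 9

Answer: 9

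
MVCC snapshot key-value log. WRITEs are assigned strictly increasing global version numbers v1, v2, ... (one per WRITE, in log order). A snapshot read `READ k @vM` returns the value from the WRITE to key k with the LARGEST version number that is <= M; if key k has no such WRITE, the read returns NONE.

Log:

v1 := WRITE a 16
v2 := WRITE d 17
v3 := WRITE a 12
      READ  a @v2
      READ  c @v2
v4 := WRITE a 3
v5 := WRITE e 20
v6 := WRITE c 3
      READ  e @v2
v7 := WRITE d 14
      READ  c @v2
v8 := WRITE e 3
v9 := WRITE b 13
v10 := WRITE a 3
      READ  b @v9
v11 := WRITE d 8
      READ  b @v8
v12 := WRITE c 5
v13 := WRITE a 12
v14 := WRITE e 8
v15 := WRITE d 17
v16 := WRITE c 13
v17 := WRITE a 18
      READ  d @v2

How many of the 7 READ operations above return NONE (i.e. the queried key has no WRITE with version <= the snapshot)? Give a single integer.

v1: WRITE a=16  (a history now [(1, 16)])
v2: WRITE d=17  (d history now [(2, 17)])
v3: WRITE a=12  (a history now [(1, 16), (3, 12)])
READ a @v2: history=[(1, 16), (3, 12)] -> pick v1 -> 16
READ c @v2: history=[] -> no version <= 2 -> NONE
v4: WRITE a=3  (a history now [(1, 16), (3, 12), (4, 3)])
v5: WRITE e=20  (e history now [(5, 20)])
v6: WRITE c=3  (c history now [(6, 3)])
READ e @v2: history=[(5, 20)] -> no version <= 2 -> NONE
v7: WRITE d=14  (d history now [(2, 17), (7, 14)])
READ c @v2: history=[(6, 3)] -> no version <= 2 -> NONE
v8: WRITE e=3  (e history now [(5, 20), (8, 3)])
v9: WRITE b=13  (b history now [(9, 13)])
v10: WRITE a=3  (a history now [(1, 16), (3, 12), (4, 3), (10, 3)])
READ b @v9: history=[(9, 13)] -> pick v9 -> 13
v11: WRITE d=8  (d history now [(2, 17), (7, 14), (11, 8)])
READ b @v8: history=[(9, 13)] -> no version <= 8 -> NONE
v12: WRITE c=5  (c history now [(6, 3), (12, 5)])
v13: WRITE a=12  (a history now [(1, 16), (3, 12), (4, 3), (10, 3), (13, 12)])
v14: WRITE e=8  (e history now [(5, 20), (8, 3), (14, 8)])
v15: WRITE d=17  (d history now [(2, 17), (7, 14), (11, 8), (15, 17)])
v16: WRITE c=13  (c history now [(6, 3), (12, 5), (16, 13)])
v17: WRITE a=18  (a history now [(1, 16), (3, 12), (4, 3), (10, 3), (13, 12), (17, 18)])
READ d @v2: history=[(2, 17), (7, 14), (11, 8), (15, 17)] -> pick v2 -> 17
Read results in order: ['16', 'NONE', 'NONE', 'NONE', '13', 'NONE', '17']
NONE count = 4

Answer: 4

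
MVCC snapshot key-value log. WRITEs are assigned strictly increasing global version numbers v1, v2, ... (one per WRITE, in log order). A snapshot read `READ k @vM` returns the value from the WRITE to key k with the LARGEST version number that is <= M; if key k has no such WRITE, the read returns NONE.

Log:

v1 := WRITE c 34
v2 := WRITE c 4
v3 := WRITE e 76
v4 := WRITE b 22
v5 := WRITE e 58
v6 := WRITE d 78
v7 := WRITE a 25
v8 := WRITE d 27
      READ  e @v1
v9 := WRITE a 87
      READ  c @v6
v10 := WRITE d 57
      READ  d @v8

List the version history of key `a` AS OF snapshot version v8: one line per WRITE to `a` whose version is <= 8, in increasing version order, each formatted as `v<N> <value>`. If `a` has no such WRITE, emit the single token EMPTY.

Answer: v7 25

Derivation:
Scan writes for key=a with version <= 8:
  v1 WRITE c 34 -> skip
  v2 WRITE c 4 -> skip
  v3 WRITE e 76 -> skip
  v4 WRITE b 22 -> skip
  v5 WRITE e 58 -> skip
  v6 WRITE d 78 -> skip
  v7 WRITE a 25 -> keep
  v8 WRITE d 27 -> skip
  v9 WRITE a 87 -> drop (> snap)
  v10 WRITE d 57 -> skip
Collected: [(7, 25)]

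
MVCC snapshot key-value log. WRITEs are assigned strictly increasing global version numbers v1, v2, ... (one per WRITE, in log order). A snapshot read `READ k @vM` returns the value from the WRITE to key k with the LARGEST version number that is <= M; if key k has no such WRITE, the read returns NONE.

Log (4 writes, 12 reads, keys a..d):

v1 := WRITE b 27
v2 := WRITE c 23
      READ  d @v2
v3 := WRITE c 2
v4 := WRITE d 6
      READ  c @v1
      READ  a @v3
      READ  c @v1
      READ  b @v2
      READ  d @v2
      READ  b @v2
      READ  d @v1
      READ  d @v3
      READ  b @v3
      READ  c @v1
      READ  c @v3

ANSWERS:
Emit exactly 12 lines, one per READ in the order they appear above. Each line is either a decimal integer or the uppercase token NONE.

Answer: NONE
NONE
NONE
NONE
27
NONE
27
NONE
NONE
27
NONE
2

Derivation:
v1: WRITE b=27  (b history now [(1, 27)])
v2: WRITE c=23  (c history now [(2, 23)])
READ d @v2: history=[] -> no version <= 2 -> NONE
v3: WRITE c=2  (c history now [(2, 23), (3, 2)])
v4: WRITE d=6  (d history now [(4, 6)])
READ c @v1: history=[(2, 23), (3, 2)] -> no version <= 1 -> NONE
READ a @v3: history=[] -> no version <= 3 -> NONE
READ c @v1: history=[(2, 23), (3, 2)] -> no version <= 1 -> NONE
READ b @v2: history=[(1, 27)] -> pick v1 -> 27
READ d @v2: history=[(4, 6)] -> no version <= 2 -> NONE
READ b @v2: history=[(1, 27)] -> pick v1 -> 27
READ d @v1: history=[(4, 6)] -> no version <= 1 -> NONE
READ d @v3: history=[(4, 6)] -> no version <= 3 -> NONE
READ b @v3: history=[(1, 27)] -> pick v1 -> 27
READ c @v1: history=[(2, 23), (3, 2)] -> no version <= 1 -> NONE
READ c @v3: history=[(2, 23), (3, 2)] -> pick v3 -> 2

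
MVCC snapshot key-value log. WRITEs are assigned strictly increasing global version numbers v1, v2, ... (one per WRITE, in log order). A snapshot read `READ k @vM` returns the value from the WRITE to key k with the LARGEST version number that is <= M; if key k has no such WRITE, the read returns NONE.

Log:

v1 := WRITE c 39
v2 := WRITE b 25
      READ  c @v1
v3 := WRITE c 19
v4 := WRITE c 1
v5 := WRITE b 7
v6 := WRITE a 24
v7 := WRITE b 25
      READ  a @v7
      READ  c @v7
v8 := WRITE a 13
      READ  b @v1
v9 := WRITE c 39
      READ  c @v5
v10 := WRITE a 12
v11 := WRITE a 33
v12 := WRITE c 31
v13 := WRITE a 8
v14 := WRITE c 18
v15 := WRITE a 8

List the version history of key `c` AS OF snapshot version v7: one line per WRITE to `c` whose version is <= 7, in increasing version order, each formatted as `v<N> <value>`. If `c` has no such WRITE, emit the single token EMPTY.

Answer: v1 39
v3 19
v4 1

Derivation:
Scan writes for key=c with version <= 7:
  v1 WRITE c 39 -> keep
  v2 WRITE b 25 -> skip
  v3 WRITE c 19 -> keep
  v4 WRITE c 1 -> keep
  v5 WRITE b 7 -> skip
  v6 WRITE a 24 -> skip
  v7 WRITE b 25 -> skip
  v8 WRITE a 13 -> skip
  v9 WRITE c 39 -> drop (> snap)
  v10 WRITE a 12 -> skip
  v11 WRITE a 33 -> skip
  v12 WRITE c 31 -> drop (> snap)
  v13 WRITE a 8 -> skip
  v14 WRITE c 18 -> drop (> snap)
  v15 WRITE a 8 -> skip
Collected: [(1, 39), (3, 19), (4, 1)]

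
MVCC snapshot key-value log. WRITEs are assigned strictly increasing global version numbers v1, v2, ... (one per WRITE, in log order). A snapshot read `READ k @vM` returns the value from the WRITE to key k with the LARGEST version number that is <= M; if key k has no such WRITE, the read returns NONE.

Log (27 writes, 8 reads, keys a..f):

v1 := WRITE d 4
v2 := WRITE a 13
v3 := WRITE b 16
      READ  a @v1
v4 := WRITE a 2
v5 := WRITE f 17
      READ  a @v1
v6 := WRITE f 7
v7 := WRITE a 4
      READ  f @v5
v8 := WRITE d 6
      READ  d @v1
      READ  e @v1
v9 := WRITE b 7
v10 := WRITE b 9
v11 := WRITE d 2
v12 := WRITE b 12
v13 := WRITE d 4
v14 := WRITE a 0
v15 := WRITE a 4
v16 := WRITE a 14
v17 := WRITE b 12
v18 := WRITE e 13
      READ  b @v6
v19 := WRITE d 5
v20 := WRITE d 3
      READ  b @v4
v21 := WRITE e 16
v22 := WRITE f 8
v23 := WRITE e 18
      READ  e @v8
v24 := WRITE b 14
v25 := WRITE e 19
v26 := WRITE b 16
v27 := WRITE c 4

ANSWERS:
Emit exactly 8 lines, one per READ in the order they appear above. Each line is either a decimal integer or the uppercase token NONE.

v1: WRITE d=4  (d history now [(1, 4)])
v2: WRITE a=13  (a history now [(2, 13)])
v3: WRITE b=16  (b history now [(3, 16)])
READ a @v1: history=[(2, 13)] -> no version <= 1 -> NONE
v4: WRITE a=2  (a history now [(2, 13), (4, 2)])
v5: WRITE f=17  (f history now [(5, 17)])
READ a @v1: history=[(2, 13), (4, 2)] -> no version <= 1 -> NONE
v6: WRITE f=7  (f history now [(5, 17), (6, 7)])
v7: WRITE a=4  (a history now [(2, 13), (4, 2), (7, 4)])
READ f @v5: history=[(5, 17), (6, 7)] -> pick v5 -> 17
v8: WRITE d=6  (d history now [(1, 4), (8, 6)])
READ d @v1: history=[(1, 4), (8, 6)] -> pick v1 -> 4
READ e @v1: history=[] -> no version <= 1 -> NONE
v9: WRITE b=7  (b history now [(3, 16), (9, 7)])
v10: WRITE b=9  (b history now [(3, 16), (9, 7), (10, 9)])
v11: WRITE d=2  (d history now [(1, 4), (8, 6), (11, 2)])
v12: WRITE b=12  (b history now [(3, 16), (9, 7), (10, 9), (12, 12)])
v13: WRITE d=4  (d history now [(1, 4), (8, 6), (11, 2), (13, 4)])
v14: WRITE a=0  (a history now [(2, 13), (4, 2), (7, 4), (14, 0)])
v15: WRITE a=4  (a history now [(2, 13), (4, 2), (7, 4), (14, 0), (15, 4)])
v16: WRITE a=14  (a history now [(2, 13), (4, 2), (7, 4), (14, 0), (15, 4), (16, 14)])
v17: WRITE b=12  (b history now [(3, 16), (9, 7), (10, 9), (12, 12), (17, 12)])
v18: WRITE e=13  (e history now [(18, 13)])
READ b @v6: history=[(3, 16), (9, 7), (10, 9), (12, 12), (17, 12)] -> pick v3 -> 16
v19: WRITE d=5  (d history now [(1, 4), (8, 6), (11, 2), (13, 4), (19, 5)])
v20: WRITE d=3  (d history now [(1, 4), (8, 6), (11, 2), (13, 4), (19, 5), (20, 3)])
READ b @v4: history=[(3, 16), (9, 7), (10, 9), (12, 12), (17, 12)] -> pick v3 -> 16
v21: WRITE e=16  (e history now [(18, 13), (21, 16)])
v22: WRITE f=8  (f history now [(5, 17), (6, 7), (22, 8)])
v23: WRITE e=18  (e history now [(18, 13), (21, 16), (23, 18)])
READ e @v8: history=[(18, 13), (21, 16), (23, 18)] -> no version <= 8 -> NONE
v24: WRITE b=14  (b history now [(3, 16), (9, 7), (10, 9), (12, 12), (17, 12), (24, 14)])
v25: WRITE e=19  (e history now [(18, 13), (21, 16), (23, 18), (25, 19)])
v26: WRITE b=16  (b history now [(3, 16), (9, 7), (10, 9), (12, 12), (17, 12), (24, 14), (26, 16)])
v27: WRITE c=4  (c history now [(27, 4)])

Answer: NONE
NONE
17
4
NONE
16
16
NONE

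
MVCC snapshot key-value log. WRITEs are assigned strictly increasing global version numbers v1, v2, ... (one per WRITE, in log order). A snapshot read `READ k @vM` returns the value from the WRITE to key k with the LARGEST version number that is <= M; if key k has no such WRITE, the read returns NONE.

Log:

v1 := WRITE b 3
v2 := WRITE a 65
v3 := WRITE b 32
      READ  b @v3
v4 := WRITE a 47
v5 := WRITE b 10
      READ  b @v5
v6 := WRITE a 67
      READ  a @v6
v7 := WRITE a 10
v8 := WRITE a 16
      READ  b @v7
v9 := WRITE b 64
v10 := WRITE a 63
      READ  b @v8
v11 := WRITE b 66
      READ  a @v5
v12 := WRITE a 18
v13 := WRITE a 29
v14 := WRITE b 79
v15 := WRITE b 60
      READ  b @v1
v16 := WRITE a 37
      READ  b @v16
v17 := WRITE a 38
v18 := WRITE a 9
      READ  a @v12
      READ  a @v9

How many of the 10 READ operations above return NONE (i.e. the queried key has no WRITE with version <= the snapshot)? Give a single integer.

Answer: 0

Derivation:
v1: WRITE b=3  (b history now [(1, 3)])
v2: WRITE a=65  (a history now [(2, 65)])
v3: WRITE b=32  (b history now [(1, 3), (3, 32)])
READ b @v3: history=[(1, 3), (3, 32)] -> pick v3 -> 32
v4: WRITE a=47  (a history now [(2, 65), (4, 47)])
v5: WRITE b=10  (b history now [(1, 3), (3, 32), (5, 10)])
READ b @v5: history=[(1, 3), (3, 32), (5, 10)] -> pick v5 -> 10
v6: WRITE a=67  (a history now [(2, 65), (4, 47), (6, 67)])
READ a @v6: history=[(2, 65), (4, 47), (6, 67)] -> pick v6 -> 67
v7: WRITE a=10  (a history now [(2, 65), (4, 47), (6, 67), (7, 10)])
v8: WRITE a=16  (a history now [(2, 65), (4, 47), (6, 67), (7, 10), (8, 16)])
READ b @v7: history=[(1, 3), (3, 32), (5, 10)] -> pick v5 -> 10
v9: WRITE b=64  (b history now [(1, 3), (3, 32), (5, 10), (9, 64)])
v10: WRITE a=63  (a history now [(2, 65), (4, 47), (6, 67), (7, 10), (8, 16), (10, 63)])
READ b @v8: history=[(1, 3), (3, 32), (5, 10), (9, 64)] -> pick v5 -> 10
v11: WRITE b=66  (b history now [(1, 3), (3, 32), (5, 10), (9, 64), (11, 66)])
READ a @v5: history=[(2, 65), (4, 47), (6, 67), (7, 10), (8, 16), (10, 63)] -> pick v4 -> 47
v12: WRITE a=18  (a history now [(2, 65), (4, 47), (6, 67), (7, 10), (8, 16), (10, 63), (12, 18)])
v13: WRITE a=29  (a history now [(2, 65), (4, 47), (6, 67), (7, 10), (8, 16), (10, 63), (12, 18), (13, 29)])
v14: WRITE b=79  (b history now [(1, 3), (3, 32), (5, 10), (9, 64), (11, 66), (14, 79)])
v15: WRITE b=60  (b history now [(1, 3), (3, 32), (5, 10), (9, 64), (11, 66), (14, 79), (15, 60)])
READ b @v1: history=[(1, 3), (3, 32), (5, 10), (9, 64), (11, 66), (14, 79), (15, 60)] -> pick v1 -> 3
v16: WRITE a=37  (a history now [(2, 65), (4, 47), (6, 67), (7, 10), (8, 16), (10, 63), (12, 18), (13, 29), (16, 37)])
READ b @v16: history=[(1, 3), (3, 32), (5, 10), (9, 64), (11, 66), (14, 79), (15, 60)] -> pick v15 -> 60
v17: WRITE a=38  (a history now [(2, 65), (4, 47), (6, 67), (7, 10), (8, 16), (10, 63), (12, 18), (13, 29), (16, 37), (17, 38)])
v18: WRITE a=9  (a history now [(2, 65), (4, 47), (6, 67), (7, 10), (8, 16), (10, 63), (12, 18), (13, 29), (16, 37), (17, 38), (18, 9)])
READ a @v12: history=[(2, 65), (4, 47), (6, 67), (7, 10), (8, 16), (10, 63), (12, 18), (13, 29), (16, 37), (17, 38), (18, 9)] -> pick v12 -> 18
READ a @v9: history=[(2, 65), (4, 47), (6, 67), (7, 10), (8, 16), (10, 63), (12, 18), (13, 29), (16, 37), (17, 38), (18, 9)] -> pick v8 -> 16
Read results in order: ['32', '10', '67', '10', '10', '47', '3', '60', '18', '16']
NONE count = 0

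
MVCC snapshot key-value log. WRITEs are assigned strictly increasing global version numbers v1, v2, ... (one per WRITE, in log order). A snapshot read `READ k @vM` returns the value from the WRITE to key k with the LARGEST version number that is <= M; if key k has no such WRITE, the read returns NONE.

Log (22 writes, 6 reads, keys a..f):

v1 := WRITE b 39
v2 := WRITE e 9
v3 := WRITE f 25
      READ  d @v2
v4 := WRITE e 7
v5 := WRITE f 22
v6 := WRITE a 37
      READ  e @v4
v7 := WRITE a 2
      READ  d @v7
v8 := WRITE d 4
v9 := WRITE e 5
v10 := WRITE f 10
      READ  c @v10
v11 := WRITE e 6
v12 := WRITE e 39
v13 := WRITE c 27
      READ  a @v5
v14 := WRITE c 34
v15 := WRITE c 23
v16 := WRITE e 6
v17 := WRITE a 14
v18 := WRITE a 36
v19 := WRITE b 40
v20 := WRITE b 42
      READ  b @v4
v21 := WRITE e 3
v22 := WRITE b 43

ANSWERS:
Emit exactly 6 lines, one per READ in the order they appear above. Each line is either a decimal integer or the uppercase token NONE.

v1: WRITE b=39  (b history now [(1, 39)])
v2: WRITE e=9  (e history now [(2, 9)])
v3: WRITE f=25  (f history now [(3, 25)])
READ d @v2: history=[] -> no version <= 2 -> NONE
v4: WRITE e=7  (e history now [(2, 9), (4, 7)])
v5: WRITE f=22  (f history now [(3, 25), (5, 22)])
v6: WRITE a=37  (a history now [(6, 37)])
READ e @v4: history=[(2, 9), (4, 7)] -> pick v4 -> 7
v7: WRITE a=2  (a history now [(6, 37), (7, 2)])
READ d @v7: history=[] -> no version <= 7 -> NONE
v8: WRITE d=4  (d history now [(8, 4)])
v9: WRITE e=5  (e history now [(2, 9), (4, 7), (9, 5)])
v10: WRITE f=10  (f history now [(3, 25), (5, 22), (10, 10)])
READ c @v10: history=[] -> no version <= 10 -> NONE
v11: WRITE e=6  (e history now [(2, 9), (4, 7), (9, 5), (11, 6)])
v12: WRITE e=39  (e history now [(2, 9), (4, 7), (9, 5), (11, 6), (12, 39)])
v13: WRITE c=27  (c history now [(13, 27)])
READ a @v5: history=[(6, 37), (7, 2)] -> no version <= 5 -> NONE
v14: WRITE c=34  (c history now [(13, 27), (14, 34)])
v15: WRITE c=23  (c history now [(13, 27), (14, 34), (15, 23)])
v16: WRITE e=6  (e history now [(2, 9), (4, 7), (9, 5), (11, 6), (12, 39), (16, 6)])
v17: WRITE a=14  (a history now [(6, 37), (7, 2), (17, 14)])
v18: WRITE a=36  (a history now [(6, 37), (7, 2), (17, 14), (18, 36)])
v19: WRITE b=40  (b history now [(1, 39), (19, 40)])
v20: WRITE b=42  (b history now [(1, 39), (19, 40), (20, 42)])
READ b @v4: history=[(1, 39), (19, 40), (20, 42)] -> pick v1 -> 39
v21: WRITE e=3  (e history now [(2, 9), (4, 7), (9, 5), (11, 6), (12, 39), (16, 6), (21, 3)])
v22: WRITE b=43  (b history now [(1, 39), (19, 40), (20, 42), (22, 43)])

Answer: NONE
7
NONE
NONE
NONE
39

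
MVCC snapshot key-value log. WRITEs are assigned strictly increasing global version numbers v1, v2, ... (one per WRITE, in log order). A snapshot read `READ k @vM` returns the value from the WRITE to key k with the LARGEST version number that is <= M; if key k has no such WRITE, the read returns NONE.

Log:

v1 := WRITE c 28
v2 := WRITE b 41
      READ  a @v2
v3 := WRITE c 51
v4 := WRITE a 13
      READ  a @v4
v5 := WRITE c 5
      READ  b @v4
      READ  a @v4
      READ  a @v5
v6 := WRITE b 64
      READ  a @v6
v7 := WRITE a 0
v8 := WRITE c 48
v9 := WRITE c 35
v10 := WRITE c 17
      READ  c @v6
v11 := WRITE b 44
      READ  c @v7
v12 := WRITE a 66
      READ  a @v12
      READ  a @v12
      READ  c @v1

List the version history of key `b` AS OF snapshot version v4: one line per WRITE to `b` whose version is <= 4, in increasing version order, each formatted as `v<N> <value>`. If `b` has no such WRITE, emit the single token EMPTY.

Answer: v2 41

Derivation:
Scan writes for key=b with version <= 4:
  v1 WRITE c 28 -> skip
  v2 WRITE b 41 -> keep
  v3 WRITE c 51 -> skip
  v4 WRITE a 13 -> skip
  v5 WRITE c 5 -> skip
  v6 WRITE b 64 -> drop (> snap)
  v7 WRITE a 0 -> skip
  v8 WRITE c 48 -> skip
  v9 WRITE c 35 -> skip
  v10 WRITE c 17 -> skip
  v11 WRITE b 44 -> drop (> snap)
  v12 WRITE a 66 -> skip
Collected: [(2, 41)]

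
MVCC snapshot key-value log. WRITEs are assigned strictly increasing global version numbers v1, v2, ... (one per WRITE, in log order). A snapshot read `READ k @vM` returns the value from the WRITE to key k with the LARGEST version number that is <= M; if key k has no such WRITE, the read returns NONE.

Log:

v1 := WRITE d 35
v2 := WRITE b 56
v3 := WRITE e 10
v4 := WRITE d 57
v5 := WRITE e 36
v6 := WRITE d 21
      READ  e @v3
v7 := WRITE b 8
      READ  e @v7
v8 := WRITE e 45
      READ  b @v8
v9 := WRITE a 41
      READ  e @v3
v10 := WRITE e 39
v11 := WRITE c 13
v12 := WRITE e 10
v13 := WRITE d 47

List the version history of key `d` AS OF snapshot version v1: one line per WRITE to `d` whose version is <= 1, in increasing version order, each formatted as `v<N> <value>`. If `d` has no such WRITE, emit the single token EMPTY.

Scan writes for key=d with version <= 1:
  v1 WRITE d 35 -> keep
  v2 WRITE b 56 -> skip
  v3 WRITE e 10 -> skip
  v4 WRITE d 57 -> drop (> snap)
  v5 WRITE e 36 -> skip
  v6 WRITE d 21 -> drop (> snap)
  v7 WRITE b 8 -> skip
  v8 WRITE e 45 -> skip
  v9 WRITE a 41 -> skip
  v10 WRITE e 39 -> skip
  v11 WRITE c 13 -> skip
  v12 WRITE e 10 -> skip
  v13 WRITE d 47 -> drop (> snap)
Collected: [(1, 35)]

Answer: v1 35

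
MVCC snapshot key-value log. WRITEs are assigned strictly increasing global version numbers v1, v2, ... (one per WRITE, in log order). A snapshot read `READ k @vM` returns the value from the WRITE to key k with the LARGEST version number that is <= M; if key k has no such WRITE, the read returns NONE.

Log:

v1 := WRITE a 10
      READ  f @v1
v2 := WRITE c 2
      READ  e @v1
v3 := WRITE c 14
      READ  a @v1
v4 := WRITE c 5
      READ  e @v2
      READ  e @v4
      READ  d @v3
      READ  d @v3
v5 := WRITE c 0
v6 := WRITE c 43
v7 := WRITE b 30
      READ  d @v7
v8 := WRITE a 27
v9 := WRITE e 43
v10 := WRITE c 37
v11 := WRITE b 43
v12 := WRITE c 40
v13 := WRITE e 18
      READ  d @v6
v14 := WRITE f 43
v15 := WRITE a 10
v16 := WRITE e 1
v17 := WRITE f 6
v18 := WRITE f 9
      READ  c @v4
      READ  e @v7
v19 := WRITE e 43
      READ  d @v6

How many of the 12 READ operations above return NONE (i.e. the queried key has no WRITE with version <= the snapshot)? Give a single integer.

Answer: 10

Derivation:
v1: WRITE a=10  (a history now [(1, 10)])
READ f @v1: history=[] -> no version <= 1 -> NONE
v2: WRITE c=2  (c history now [(2, 2)])
READ e @v1: history=[] -> no version <= 1 -> NONE
v3: WRITE c=14  (c history now [(2, 2), (3, 14)])
READ a @v1: history=[(1, 10)] -> pick v1 -> 10
v4: WRITE c=5  (c history now [(2, 2), (3, 14), (4, 5)])
READ e @v2: history=[] -> no version <= 2 -> NONE
READ e @v4: history=[] -> no version <= 4 -> NONE
READ d @v3: history=[] -> no version <= 3 -> NONE
READ d @v3: history=[] -> no version <= 3 -> NONE
v5: WRITE c=0  (c history now [(2, 2), (3, 14), (4, 5), (5, 0)])
v6: WRITE c=43  (c history now [(2, 2), (3, 14), (4, 5), (5, 0), (6, 43)])
v7: WRITE b=30  (b history now [(7, 30)])
READ d @v7: history=[] -> no version <= 7 -> NONE
v8: WRITE a=27  (a history now [(1, 10), (8, 27)])
v9: WRITE e=43  (e history now [(9, 43)])
v10: WRITE c=37  (c history now [(2, 2), (3, 14), (4, 5), (5, 0), (6, 43), (10, 37)])
v11: WRITE b=43  (b history now [(7, 30), (11, 43)])
v12: WRITE c=40  (c history now [(2, 2), (3, 14), (4, 5), (5, 0), (6, 43), (10, 37), (12, 40)])
v13: WRITE e=18  (e history now [(9, 43), (13, 18)])
READ d @v6: history=[] -> no version <= 6 -> NONE
v14: WRITE f=43  (f history now [(14, 43)])
v15: WRITE a=10  (a history now [(1, 10), (8, 27), (15, 10)])
v16: WRITE e=1  (e history now [(9, 43), (13, 18), (16, 1)])
v17: WRITE f=6  (f history now [(14, 43), (17, 6)])
v18: WRITE f=9  (f history now [(14, 43), (17, 6), (18, 9)])
READ c @v4: history=[(2, 2), (3, 14), (4, 5), (5, 0), (6, 43), (10, 37), (12, 40)] -> pick v4 -> 5
READ e @v7: history=[(9, 43), (13, 18), (16, 1)] -> no version <= 7 -> NONE
v19: WRITE e=43  (e history now [(9, 43), (13, 18), (16, 1), (19, 43)])
READ d @v6: history=[] -> no version <= 6 -> NONE
Read results in order: ['NONE', 'NONE', '10', 'NONE', 'NONE', 'NONE', 'NONE', 'NONE', 'NONE', '5', 'NONE', 'NONE']
NONE count = 10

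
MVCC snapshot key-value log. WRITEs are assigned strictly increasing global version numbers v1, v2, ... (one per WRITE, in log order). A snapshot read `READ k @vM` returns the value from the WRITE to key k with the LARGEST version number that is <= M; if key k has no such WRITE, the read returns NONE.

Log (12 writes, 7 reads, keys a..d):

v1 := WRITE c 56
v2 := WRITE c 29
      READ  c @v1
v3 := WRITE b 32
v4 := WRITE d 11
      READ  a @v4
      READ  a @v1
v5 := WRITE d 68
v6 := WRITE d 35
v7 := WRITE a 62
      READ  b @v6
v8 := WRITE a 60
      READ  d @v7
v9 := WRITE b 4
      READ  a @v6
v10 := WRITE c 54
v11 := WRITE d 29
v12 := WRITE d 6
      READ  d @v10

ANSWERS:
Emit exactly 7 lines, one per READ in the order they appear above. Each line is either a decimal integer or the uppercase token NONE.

Answer: 56
NONE
NONE
32
35
NONE
35

Derivation:
v1: WRITE c=56  (c history now [(1, 56)])
v2: WRITE c=29  (c history now [(1, 56), (2, 29)])
READ c @v1: history=[(1, 56), (2, 29)] -> pick v1 -> 56
v3: WRITE b=32  (b history now [(3, 32)])
v4: WRITE d=11  (d history now [(4, 11)])
READ a @v4: history=[] -> no version <= 4 -> NONE
READ a @v1: history=[] -> no version <= 1 -> NONE
v5: WRITE d=68  (d history now [(4, 11), (5, 68)])
v6: WRITE d=35  (d history now [(4, 11), (5, 68), (6, 35)])
v7: WRITE a=62  (a history now [(7, 62)])
READ b @v6: history=[(3, 32)] -> pick v3 -> 32
v8: WRITE a=60  (a history now [(7, 62), (8, 60)])
READ d @v7: history=[(4, 11), (5, 68), (6, 35)] -> pick v6 -> 35
v9: WRITE b=4  (b history now [(3, 32), (9, 4)])
READ a @v6: history=[(7, 62), (8, 60)] -> no version <= 6 -> NONE
v10: WRITE c=54  (c history now [(1, 56), (2, 29), (10, 54)])
v11: WRITE d=29  (d history now [(4, 11), (5, 68), (6, 35), (11, 29)])
v12: WRITE d=6  (d history now [(4, 11), (5, 68), (6, 35), (11, 29), (12, 6)])
READ d @v10: history=[(4, 11), (5, 68), (6, 35), (11, 29), (12, 6)] -> pick v6 -> 35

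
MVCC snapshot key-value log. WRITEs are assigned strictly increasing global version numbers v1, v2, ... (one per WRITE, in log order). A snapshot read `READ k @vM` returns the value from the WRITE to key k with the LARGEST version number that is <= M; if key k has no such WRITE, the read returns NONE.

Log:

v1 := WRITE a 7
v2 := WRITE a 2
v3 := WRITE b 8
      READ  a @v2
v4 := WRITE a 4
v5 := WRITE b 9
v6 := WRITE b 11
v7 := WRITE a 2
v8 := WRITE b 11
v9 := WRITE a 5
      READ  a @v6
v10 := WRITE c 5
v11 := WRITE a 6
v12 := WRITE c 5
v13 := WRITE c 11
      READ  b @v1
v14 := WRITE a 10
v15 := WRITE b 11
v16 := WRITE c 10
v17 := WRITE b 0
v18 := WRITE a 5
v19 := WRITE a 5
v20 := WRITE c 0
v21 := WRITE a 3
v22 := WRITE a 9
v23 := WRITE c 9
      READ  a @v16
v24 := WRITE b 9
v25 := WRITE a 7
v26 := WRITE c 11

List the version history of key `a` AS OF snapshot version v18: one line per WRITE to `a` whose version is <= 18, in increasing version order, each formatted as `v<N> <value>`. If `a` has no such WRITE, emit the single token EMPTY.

Answer: v1 7
v2 2
v4 4
v7 2
v9 5
v11 6
v14 10
v18 5

Derivation:
Scan writes for key=a with version <= 18:
  v1 WRITE a 7 -> keep
  v2 WRITE a 2 -> keep
  v3 WRITE b 8 -> skip
  v4 WRITE a 4 -> keep
  v5 WRITE b 9 -> skip
  v6 WRITE b 11 -> skip
  v7 WRITE a 2 -> keep
  v8 WRITE b 11 -> skip
  v9 WRITE a 5 -> keep
  v10 WRITE c 5 -> skip
  v11 WRITE a 6 -> keep
  v12 WRITE c 5 -> skip
  v13 WRITE c 11 -> skip
  v14 WRITE a 10 -> keep
  v15 WRITE b 11 -> skip
  v16 WRITE c 10 -> skip
  v17 WRITE b 0 -> skip
  v18 WRITE a 5 -> keep
  v19 WRITE a 5 -> drop (> snap)
  v20 WRITE c 0 -> skip
  v21 WRITE a 3 -> drop (> snap)
  v22 WRITE a 9 -> drop (> snap)
  v23 WRITE c 9 -> skip
  v24 WRITE b 9 -> skip
  v25 WRITE a 7 -> drop (> snap)
  v26 WRITE c 11 -> skip
Collected: [(1, 7), (2, 2), (4, 4), (7, 2), (9, 5), (11, 6), (14, 10), (18, 5)]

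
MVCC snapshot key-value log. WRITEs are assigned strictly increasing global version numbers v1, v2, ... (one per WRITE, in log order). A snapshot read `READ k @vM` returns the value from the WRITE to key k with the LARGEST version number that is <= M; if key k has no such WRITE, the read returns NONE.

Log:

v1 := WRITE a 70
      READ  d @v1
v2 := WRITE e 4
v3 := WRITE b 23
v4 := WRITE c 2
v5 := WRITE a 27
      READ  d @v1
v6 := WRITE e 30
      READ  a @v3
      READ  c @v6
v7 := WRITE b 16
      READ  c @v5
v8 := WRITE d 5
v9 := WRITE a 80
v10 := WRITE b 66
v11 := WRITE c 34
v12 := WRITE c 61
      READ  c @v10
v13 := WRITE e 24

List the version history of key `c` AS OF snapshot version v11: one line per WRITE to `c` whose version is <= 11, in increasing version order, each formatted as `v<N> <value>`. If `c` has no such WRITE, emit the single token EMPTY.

Scan writes for key=c with version <= 11:
  v1 WRITE a 70 -> skip
  v2 WRITE e 4 -> skip
  v3 WRITE b 23 -> skip
  v4 WRITE c 2 -> keep
  v5 WRITE a 27 -> skip
  v6 WRITE e 30 -> skip
  v7 WRITE b 16 -> skip
  v8 WRITE d 5 -> skip
  v9 WRITE a 80 -> skip
  v10 WRITE b 66 -> skip
  v11 WRITE c 34 -> keep
  v12 WRITE c 61 -> drop (> snap)
  v13 WRITE e 24 -> skip
Collected: [(4, 2), (11, 34)]

Answer: v4 2
v11 34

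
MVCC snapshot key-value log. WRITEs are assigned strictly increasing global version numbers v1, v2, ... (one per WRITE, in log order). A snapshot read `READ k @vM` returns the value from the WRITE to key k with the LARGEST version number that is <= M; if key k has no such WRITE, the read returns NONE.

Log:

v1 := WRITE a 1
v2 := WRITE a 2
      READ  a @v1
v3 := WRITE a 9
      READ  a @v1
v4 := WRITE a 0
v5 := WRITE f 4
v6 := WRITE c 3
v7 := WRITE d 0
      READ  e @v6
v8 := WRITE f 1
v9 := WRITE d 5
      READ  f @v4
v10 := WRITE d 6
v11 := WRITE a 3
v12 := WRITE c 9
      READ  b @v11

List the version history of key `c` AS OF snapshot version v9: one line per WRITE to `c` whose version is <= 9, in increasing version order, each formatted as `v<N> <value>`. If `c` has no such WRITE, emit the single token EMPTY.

Scan writes for key=c with version <= 9:
  v1 WRITE a 1 -> skip
  v2 WRITE a 2 -> skip
  v3 WRITE a 9 -> skip
  v4 WRITE a 0 -> skip
  v5 WRITE f 4 -> skip
  v6 WRITE c 3 -> keep
  v7 WRITE d 0 -> skip
  v8 WRITE f 1 -> skip
  v9 WRITE d 5 -> skip
  v10 WRITE d 6 -> skip
  v11 WRITE a 3 -> skip
  v12 WRITE c 9 -> drop (> snap)
Collected: [(6, 3)]

Answer: v6 3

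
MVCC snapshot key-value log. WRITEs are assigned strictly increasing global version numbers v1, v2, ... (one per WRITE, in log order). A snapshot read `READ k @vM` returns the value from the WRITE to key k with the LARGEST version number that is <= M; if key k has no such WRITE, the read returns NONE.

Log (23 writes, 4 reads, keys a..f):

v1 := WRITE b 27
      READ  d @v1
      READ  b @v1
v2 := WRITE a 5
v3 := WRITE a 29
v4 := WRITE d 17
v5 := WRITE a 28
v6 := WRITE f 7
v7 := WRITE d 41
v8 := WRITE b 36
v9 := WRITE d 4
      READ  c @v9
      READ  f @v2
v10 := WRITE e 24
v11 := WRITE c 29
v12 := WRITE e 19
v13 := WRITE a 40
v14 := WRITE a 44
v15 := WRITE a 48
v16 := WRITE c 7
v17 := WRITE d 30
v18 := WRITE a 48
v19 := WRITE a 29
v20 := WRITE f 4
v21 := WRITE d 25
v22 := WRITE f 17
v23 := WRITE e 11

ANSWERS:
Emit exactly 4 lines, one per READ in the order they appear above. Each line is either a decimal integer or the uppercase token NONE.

Answer: NONE
27
NONE
NONE

Derivation:
v1: WRITE b=27  (b history now [(1, 27)])
READ d @v1: history=[] -> no version <= 1 -> NONE
READ b @v1: history=[(1, 27)] -> pick v1 -> 27
v2: WRITE a=5  (a history now [(2, 5)])
v3: WRITE a=29  (a history now [(2, 5), (3, 29)])
v4: WRITE d=17  (d history now [(4, 17)])
v5: WRITE a=28  (a history now [(2, 5), (3, 29), (5, 28)])
v6: WRITE f=7  (f history now [(6, 7)])
v7: WRITE d=41  (d history now [(4, 17), (7, 41)])
v8: WRITE b=36  (b history now [(1, 27), (8, 36)])
v9: WRITE d=4  (d history now [(4, 17), (7, 41), (9, 4)])
READ c @v9: history=[] -> no version <= 9 -> NONE
READ f @v2: history=[(6, 7)] -> no version <= 2 -> NONE
v10: WRITE e=24  (e history now [(10, 24)])
v11: WRITE c=29  (c history now [(11, 29)])
v12: WRITE e=19  (e history now [(10, 24), (12, 19)])
v13: WRITE a=40  (a history now [(2, 5), (3, 29), (5, 28), (13, 40)])
v14: WRITE a=44  (a history now [(2, 5), (3, 29), (5, 28), (13, 40), (14, 44)])
v15: WRITE a=48  (a history now [(2, 5), (3, 29), (5, 28), (13, 40), (14, 44), (15, 48)])
v16: WRITE c=7  (c history now [(11, 29), (16, 7)])
v17: WRITE d=30  (d history now [(4, 17), (7, 41), (9, 4), (17, 30)])
v18: WRITE a=48  (a history now [(2, 5), (3, 29), (5, 28), (13, 40), (14, 44), (15, 48), (18, 48)])
v19: WRITE a=29  (a history now [(2, 5), (3, 29), (5, 28), (13, 40), (14, 44), (15, 48), (18, 48), (19, 29)])
v20: WRITE f=4  (f history now [(6, 7), (20, 4)])
v21: WRITE d=25  (d history now [(4, 17), (7, 41), (9, 4), (17, 30), (21, 25)])
v22: WRITE f=17  (f history now [(6, 7), (20, 4), (22, 17)])
v23: WRITE e=11  (e history now [(10, 24), (12, 19), (23, 11)])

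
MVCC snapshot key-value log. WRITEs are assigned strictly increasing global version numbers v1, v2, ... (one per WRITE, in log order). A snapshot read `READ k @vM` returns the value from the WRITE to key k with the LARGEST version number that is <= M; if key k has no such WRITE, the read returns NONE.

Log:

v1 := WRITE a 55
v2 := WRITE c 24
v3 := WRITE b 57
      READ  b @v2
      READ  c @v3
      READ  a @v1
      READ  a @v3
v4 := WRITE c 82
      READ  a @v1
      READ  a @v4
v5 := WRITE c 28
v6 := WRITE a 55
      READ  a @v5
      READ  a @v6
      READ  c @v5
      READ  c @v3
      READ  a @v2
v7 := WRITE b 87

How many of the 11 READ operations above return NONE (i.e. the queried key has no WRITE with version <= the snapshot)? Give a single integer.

Answer: 1

Derivation:
v1: WRITE a=55  (a history now [(1, 55)])
v2: WRITE c=24  (c history now [(2, 24)])
v3: WRITE b=57  (b history now [(3, 57)])
READ b @v2: history=[(3, 57)] -> no version <= 2 -> NONE
READ c @v3: history=[(2, 24)] -> pick v2 -> 24
READ a @v1: history=[(1, 55)] -> pick v1 -> 55
READ a @v3: history=[(1, 55)] -> pick v1 -> 55
v4: WRITE c=82  (c history now [(2, 24), (4, 82)])
READ a @v1: history=[(1, 55)] -> pick v1 -> 55
READ a @v4: history=[(1, 55)] -> pick v1 -> 55
v5: WRITE c=28  (c history now [(2, 24), (4, 82), (5, 28)])
v6: WRITE a=55  (a history now [(1, 55), (6, 55)])
READ a @v5: history=[(1, 55), (6, 55)] -> pick v1 -> 55
READ a @v6: history=[(1, 55), (6, 55)] -> pick v6 -> 55
READ c @v5: history=[(2, 24), (4, 82), (5, 28)] -> pick v5 -> 28
READ c @v3: history=[(2, 24), (4, 82), (5, 28)] -> pick v2 -> 24
READ a @v2: history=[(1, 55), (6, 55)] -> pick v1 -> 55
v7: WRITE b=87  (b history now [(3, 57), (7, 87)])
Read results in order: ['NONE', '24', '55', '55', '55', '55', '55', '55', '28', '24', '55']
NONE count = 1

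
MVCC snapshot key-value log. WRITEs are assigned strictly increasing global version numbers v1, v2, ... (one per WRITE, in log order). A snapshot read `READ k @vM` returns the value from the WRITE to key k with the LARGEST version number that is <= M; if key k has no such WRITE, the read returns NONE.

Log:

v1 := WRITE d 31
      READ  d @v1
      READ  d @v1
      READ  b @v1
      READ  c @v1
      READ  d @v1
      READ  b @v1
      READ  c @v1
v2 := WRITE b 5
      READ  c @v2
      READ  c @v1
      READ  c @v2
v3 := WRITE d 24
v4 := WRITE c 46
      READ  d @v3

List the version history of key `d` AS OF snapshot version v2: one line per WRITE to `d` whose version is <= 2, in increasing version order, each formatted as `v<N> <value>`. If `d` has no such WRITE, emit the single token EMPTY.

Answer: v1 31

Derivation:
Scan writes for key=d with version <= 2:
  v1 WRITE d 31 -> keep
  v2 WRITE b 5 -> skip
  v3 WRITE d 24 -> drop (> snap)
  v4 WRITE c 46 -> skip
Collected: [(1, 31)]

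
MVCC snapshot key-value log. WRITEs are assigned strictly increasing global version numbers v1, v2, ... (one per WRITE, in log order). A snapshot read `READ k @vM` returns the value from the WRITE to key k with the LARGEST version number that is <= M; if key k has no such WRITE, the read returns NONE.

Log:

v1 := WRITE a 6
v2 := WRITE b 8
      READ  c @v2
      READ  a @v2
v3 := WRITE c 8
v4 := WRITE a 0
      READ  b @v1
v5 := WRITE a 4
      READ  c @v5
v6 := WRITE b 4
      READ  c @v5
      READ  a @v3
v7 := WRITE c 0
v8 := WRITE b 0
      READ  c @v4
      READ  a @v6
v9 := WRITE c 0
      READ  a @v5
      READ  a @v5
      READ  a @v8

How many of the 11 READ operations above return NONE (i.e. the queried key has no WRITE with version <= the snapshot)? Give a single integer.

v1: WRITE a=6  (a history now [(1, 6)])
v2: WRITE b=8  (b history now [(2, 8)])
READ c @v2: history=[] -> no version <= 2 -> NONE
READ a @v2: history=[(1, 6)] -> pick v1 -> 6
v3: WRITE c=8  (c history now [(3, 8)])
v4: WRITE a=0  (a history now [(1, 6), (4, 0)])
READ b @v1: history=[(2, 8)] -> no version <= 1 -> NONE
v5: WRITE a=4  (a history now [(1, 6), (4, 0), (5, 4)])
READ c @v5: history=[(3, 8)] -> pick v3 -> 8
v6: WRITE b=4  (b history now [(2, 8), (6, 4)])
READ c @v5: history=[(3, 8)] -> pick v3 -> 8
READ a @v3: history=[(1, 6), (4, 0), (5, 4)] -> pick v1 -> 6
v7: WRITE c=0  (c history now [(3, 8), (7, 0)])
v8: WRITE b=0  (b history now [(2, 8), (6, 4), (8, 0)])
READ c @v4: history=[(3, 8), (7, 0)] -> pick v3 -> 8
READ a @v6: history=[(1, 6), (4, 0), (5, 4)] -> pick v5 -> 4
v9: WRITE c=0  (c history now [(3, 8), (7, 0), (9, 0)])
READ a @v5: history=[(1, 6), (4, 0), (5, 4)] -> pick v5 -> 4
READ a @v5: history=[(1, 6), (4, 0), (5, 4)] -> pick v5 -> 4
READ a @v8: history=[(1, 6), (4, 0), (5, 4)] -> pick v5 -> 4
Read results in order: ['NONE', '6', 'NONE', '8', '8', '6', '8', '4', '4', '4', '4']
NONE count = 2

Answer: 2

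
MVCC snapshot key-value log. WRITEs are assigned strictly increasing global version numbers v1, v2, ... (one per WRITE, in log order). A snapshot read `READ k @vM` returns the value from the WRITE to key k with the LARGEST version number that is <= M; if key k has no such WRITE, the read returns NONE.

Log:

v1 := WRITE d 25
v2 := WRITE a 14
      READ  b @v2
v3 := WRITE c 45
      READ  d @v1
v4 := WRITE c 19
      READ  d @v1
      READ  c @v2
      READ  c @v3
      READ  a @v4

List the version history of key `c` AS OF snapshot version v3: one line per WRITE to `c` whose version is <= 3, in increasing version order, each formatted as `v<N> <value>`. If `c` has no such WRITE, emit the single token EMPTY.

Scan writes for key=c with version <= 3:
  v1 WRITE d 25 -> skip
  v2 WRITE a 14 -> skip
  v3 WRITE c 45 -> keep
  v4 WRITE c 19 -> drop (> snap)
Collected: [(3, 45)]

Answer: v3 45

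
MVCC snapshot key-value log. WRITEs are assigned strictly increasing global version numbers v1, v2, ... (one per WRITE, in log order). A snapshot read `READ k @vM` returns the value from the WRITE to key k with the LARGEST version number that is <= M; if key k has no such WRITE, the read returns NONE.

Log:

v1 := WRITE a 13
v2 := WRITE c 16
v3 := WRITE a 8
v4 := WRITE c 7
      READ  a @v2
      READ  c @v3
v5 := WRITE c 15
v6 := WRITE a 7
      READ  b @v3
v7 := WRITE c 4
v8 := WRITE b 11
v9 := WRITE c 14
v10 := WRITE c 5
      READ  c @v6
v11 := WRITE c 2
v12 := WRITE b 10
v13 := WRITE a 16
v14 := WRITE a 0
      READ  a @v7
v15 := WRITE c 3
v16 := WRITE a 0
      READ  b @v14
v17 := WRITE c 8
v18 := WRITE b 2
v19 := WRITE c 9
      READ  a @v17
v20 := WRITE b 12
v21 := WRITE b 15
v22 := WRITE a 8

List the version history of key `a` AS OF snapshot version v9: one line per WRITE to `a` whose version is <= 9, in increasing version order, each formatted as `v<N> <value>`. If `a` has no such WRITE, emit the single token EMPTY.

Scan writes for key=a with version <= 9:
  v1 WRITE a 13 -> keep
  v2 WRITE c 16 -> skip
  v3 WRITE a 8 -> keep
  v4 WRITE c 7 -> skip
  v5 WRITE c 15 -> skip
  v6 WRITE a 7 -> keep
  v7 WRITE c 4 -> skip
  v8 WRITE b 11 -> skip
  v9 WRITE c 14 -> skip
  v10 WRITE c 5 -> skip
  v11 WRITE c 2 -> skip
  v12 WRITE b 10 -> skip
  v13 WRITE a 16 -> drop (> snap)
  v14 WRITE a 0 -> drop (> snap)
  v15 WRITE c 3 -> skip
  v16 WRITE a 0 -> drop (> snap)
  v17 WRITE c 8 -> skip
  v18 WRITE b 2 -> skip
  v19 WRITE c 9 -> skip
  v20 WRITE b 12 -> skip
  v21 WRITE b 15 -> skip
  v22 WRITE a 8 -> drop (> snap)
Collected: [(1, 13), (3, 8), (6, 7)]

Answer: v1 13
v3 8
v6 7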